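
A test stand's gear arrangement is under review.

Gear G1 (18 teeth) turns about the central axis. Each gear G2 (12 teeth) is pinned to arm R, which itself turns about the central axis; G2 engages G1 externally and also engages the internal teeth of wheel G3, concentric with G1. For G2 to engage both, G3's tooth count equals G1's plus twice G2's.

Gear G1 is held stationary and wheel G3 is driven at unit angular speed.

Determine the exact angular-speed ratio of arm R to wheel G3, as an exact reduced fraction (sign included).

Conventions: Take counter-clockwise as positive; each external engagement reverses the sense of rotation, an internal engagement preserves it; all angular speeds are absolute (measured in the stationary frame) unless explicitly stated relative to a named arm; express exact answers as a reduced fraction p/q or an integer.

topology: planetary set — G1 18T / G2 12T / G3 42T, arm = carrier (Willis)
ring teeth: 18 + 2·12 = 42
18(ω_sun−ω_arm) = −42(ω_ring−ω_arm),  ω_sun = 0, ω_ring = 1
18(0−ω_arm) = −42(1−ω_arm)  ⇒  60·ω_arm = 42  ⇒  ω_arm = 7/10
ω_out/ω_in = 7/10

7/10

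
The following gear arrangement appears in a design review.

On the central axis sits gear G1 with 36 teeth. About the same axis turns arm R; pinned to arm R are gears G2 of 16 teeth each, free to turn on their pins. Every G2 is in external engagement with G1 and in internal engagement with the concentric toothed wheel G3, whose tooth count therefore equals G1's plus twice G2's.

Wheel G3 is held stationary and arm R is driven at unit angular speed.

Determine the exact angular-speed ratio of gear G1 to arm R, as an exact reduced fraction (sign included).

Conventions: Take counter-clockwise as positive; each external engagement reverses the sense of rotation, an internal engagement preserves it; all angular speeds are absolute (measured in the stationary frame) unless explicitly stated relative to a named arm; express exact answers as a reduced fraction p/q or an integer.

recognized (axles ride arm R): planetary set, 36/16/68 teeth
ring teeth: 36 + 2·16 = 68
36(ω_sun−ω_arm) = −68(ω_ring−ω_arm),  ω_ring = 0, ω_arm = 1
ω_sun = 1 − (68/36)(0−1) = 26/9
ω_out/ω_in = 26/9

26/9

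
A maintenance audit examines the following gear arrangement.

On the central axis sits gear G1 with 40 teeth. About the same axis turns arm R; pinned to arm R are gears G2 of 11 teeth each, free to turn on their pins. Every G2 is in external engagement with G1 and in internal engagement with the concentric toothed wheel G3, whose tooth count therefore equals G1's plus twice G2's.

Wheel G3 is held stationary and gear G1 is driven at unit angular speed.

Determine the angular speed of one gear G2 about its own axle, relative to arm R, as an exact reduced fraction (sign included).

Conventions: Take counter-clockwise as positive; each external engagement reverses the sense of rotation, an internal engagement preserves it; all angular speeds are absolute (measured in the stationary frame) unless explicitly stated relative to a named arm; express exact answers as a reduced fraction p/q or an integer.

-1240/561

recognized (axles ride arm R): planetary set, 40/11/62 teeth
ring teeth: 40 + 2·11 = 62
40(ω_sun−ω_arm) = −62(ω_ring−ω_arm),  ω_ring = 0, ω_sun = 1
40(1−ω_arm) = −62(0−ω_arm)  ⇒  102·ω_arm = 40  ⇒  ω_arm = 20/51
sun–planet mesh: 40·(1−20/51) = −11·(ω_p−ω_arm)  ⇒  ω_p−ω_arm = -1240/561
exact speed ratio = -1240/561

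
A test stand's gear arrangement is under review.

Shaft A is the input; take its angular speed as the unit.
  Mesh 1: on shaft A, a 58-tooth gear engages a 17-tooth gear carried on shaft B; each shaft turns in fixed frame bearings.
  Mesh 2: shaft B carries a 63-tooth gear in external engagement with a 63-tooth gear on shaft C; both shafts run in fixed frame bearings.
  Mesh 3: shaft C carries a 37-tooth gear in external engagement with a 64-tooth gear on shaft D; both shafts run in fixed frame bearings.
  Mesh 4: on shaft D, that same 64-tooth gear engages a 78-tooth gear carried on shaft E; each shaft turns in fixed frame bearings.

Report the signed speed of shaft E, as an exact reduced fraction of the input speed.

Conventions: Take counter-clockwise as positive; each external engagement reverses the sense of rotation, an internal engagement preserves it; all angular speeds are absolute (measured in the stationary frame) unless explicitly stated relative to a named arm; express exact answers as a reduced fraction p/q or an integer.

1073/663

4-mesh fixed-axis compound train (all bearings frame-fixed)
mesh 1 [58T→17T]: |ω|/ω_in = 1×58/17 = 58/17, sense flips to −
mesh 2 [63T→63T]: |ω|/ω_in = (58/17)×63/63 = 58/17, sense flips to +
mesh 3 [37T→64T]: |ω|/ω_in = (58/17)×37/64 = 1073/544, sense flips to −
mesh 4 [64T→78T]: |ω|/ω_in = (1073/544)×64/78 = 1073/663, sense flips to +
signed output speed (× input speed) = 1073/663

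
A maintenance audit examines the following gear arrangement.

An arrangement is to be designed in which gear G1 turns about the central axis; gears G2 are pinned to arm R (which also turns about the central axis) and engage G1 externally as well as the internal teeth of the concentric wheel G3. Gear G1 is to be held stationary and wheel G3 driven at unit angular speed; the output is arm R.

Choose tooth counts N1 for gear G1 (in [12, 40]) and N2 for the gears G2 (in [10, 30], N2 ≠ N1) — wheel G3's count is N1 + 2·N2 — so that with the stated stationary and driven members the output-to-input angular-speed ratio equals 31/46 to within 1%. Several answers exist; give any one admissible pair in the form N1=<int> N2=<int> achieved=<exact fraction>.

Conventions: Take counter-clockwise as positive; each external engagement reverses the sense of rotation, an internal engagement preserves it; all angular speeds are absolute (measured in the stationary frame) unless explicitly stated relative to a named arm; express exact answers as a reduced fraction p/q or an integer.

design class (target 31/46): planetary set
Willis with ω_sun = 0: ω_arm/ω_ring = N3/(N1+N3); set equal to 31/46  ⇒  N3/N1 = (31/46)/(1 − 31/46) = 31/15
N3 = N1 + 2·N2  ⇒  N2/N1 = (N3/N1 − 1)/2 = (31/15 − 1)/2 = 8/15
smallest multiple with N1 ≥ 12 and N2 ≥ 10: k = 2  ⇒  N1 = 2·15 = 30, N2 = 2·8 = 16 (N1 ≤ 40, N2 ≤ 30, N2 ≠ N1 ✓), N3 = 30 + 2·16 = 62
check: N3/(N1+N3) with N1 = 30, N3 = 62 gives 31/46; |achieved − target| = 0 ≤ 31/4600 ✓

N1=30 N2=16 achieved=31/46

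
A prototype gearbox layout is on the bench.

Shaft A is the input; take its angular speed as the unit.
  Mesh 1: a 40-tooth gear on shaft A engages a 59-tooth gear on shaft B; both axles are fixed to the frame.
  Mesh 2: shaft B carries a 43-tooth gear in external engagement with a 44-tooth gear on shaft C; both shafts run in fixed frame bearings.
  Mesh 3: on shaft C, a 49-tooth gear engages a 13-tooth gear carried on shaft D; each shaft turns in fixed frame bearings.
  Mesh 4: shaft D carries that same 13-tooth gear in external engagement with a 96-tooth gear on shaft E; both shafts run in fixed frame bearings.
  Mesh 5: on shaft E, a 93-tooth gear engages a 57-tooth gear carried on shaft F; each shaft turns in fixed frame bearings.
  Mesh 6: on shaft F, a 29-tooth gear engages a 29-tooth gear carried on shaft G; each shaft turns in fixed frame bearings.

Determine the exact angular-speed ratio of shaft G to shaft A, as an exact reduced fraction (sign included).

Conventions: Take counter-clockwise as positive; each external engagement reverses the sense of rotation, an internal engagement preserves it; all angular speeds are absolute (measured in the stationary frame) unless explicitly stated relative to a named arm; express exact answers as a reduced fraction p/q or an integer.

class = fixed-axis compound train [6 meshes; 6 ratios multiply, 6 sense flips]
mesh 1 [40T→59T]: running ratio 40/59, sense −
mesh 2 [43T→44T]: running ratio 430/649, sense +
mesh 3 [49T→13T]: running ratio 21070/8437, sense −
mesh 4 [13T→96T]: running ratio 10535/31152, sense +
mesh 5 [93T→57T]: running ratio 326585/591888, sense −
mesh 6 [29T→29T]: running ratio 326585/591888, sense +
ω_out/ω_in = 326585/591888

326585/591888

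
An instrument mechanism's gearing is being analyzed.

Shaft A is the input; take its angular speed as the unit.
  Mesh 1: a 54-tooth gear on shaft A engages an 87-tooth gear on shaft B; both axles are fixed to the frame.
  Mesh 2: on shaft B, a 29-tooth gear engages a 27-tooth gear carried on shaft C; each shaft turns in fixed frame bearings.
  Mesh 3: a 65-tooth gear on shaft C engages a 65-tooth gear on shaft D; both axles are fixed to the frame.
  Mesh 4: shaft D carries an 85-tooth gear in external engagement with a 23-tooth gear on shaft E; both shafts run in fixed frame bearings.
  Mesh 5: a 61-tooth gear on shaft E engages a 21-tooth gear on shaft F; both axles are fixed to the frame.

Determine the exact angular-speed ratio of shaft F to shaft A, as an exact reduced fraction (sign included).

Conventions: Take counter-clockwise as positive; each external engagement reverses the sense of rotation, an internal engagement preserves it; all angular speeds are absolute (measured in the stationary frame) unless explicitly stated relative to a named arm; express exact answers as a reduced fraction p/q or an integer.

class = fixed-axis compound train [5 meshes; 5 ratios multiply, 5 sense flips]
mesh 1 [54T→87T]: running ratio 18/29, sense −
mesh 2 [29T→27T]: running ratio 2/3, sense +
mesh 3 [65T→65T]: running ratio 2/3, sense −
mesh 4 [85T→23T]: running ratio 170/69, sense +
mesh 5 [61T→21T]: running ratio 10370/1449, sense −
ω_out/ω_in = -10370/1449

-10370/1449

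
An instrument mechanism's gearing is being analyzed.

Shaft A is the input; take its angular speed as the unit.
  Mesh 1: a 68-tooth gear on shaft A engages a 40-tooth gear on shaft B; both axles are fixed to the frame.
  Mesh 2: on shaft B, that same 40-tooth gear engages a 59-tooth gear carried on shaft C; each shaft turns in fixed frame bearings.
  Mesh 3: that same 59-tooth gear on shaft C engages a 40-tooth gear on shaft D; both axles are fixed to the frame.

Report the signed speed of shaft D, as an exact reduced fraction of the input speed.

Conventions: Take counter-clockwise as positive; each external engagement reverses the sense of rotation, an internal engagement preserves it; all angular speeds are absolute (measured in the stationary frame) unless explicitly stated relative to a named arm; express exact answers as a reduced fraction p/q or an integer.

-17/10

3-mesh fixed-axis compound train (all bearings frame-fixed)
mesh 1 [68T→40T]: |ω|/ω_in = 1×68/40 = 17/10, sense flips to −
mesh 2 [40T→59T]: |ω|/ω_in = (17/10)×40/59 = 68/59, sense flips to +
mesh 3 [59T→40T]: |ω|/ω_in = (68/59)×59/40 = 17/10, sense flips to −
signed output speed (× input speed) = -17/10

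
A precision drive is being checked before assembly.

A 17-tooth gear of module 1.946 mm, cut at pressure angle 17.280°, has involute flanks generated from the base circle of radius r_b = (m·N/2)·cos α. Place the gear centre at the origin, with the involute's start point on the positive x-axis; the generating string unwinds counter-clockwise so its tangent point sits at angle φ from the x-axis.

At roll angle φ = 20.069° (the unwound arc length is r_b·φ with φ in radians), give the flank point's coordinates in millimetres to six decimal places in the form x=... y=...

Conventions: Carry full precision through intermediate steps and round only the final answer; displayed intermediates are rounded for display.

x=16.733800 y=0.223488

recognized (one wheel, involute flank): single-mesh tooth geometry, m = 1.946, N = 17
pitch radius r_p = m·N/2 = 1.946·17/2 = 16.541000
base radius r_b = r_p·cos α = 16.541000·cos 17.280° = 15.794414
roll angle φ = 20.069° = 0.35027013 rad
x = r_b·(cos φ + φ·sin φ) = 16.733800
y = r_b·(sin φ − φ·cos φ) = 0.223488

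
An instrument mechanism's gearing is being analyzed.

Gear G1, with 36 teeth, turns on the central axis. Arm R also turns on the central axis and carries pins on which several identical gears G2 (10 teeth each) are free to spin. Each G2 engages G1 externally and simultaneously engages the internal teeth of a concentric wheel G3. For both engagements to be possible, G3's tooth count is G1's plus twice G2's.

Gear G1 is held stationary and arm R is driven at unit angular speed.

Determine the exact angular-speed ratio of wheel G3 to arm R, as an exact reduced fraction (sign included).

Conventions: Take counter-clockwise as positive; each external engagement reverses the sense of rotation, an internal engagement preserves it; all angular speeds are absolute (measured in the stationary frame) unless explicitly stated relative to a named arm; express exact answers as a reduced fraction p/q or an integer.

class = planetary set [G3 = 36+2·10 = 56; Willis about the carrier]
ring teeth: 36 + 2·10 = 56
36(ω_sun−ω_arm) = −56(ω_ring−ω_arm),  ω_sun = 0, ω_arm = 1
ω_ring = 1 − (36/56)(0−1) = 23/14
ω_out/ω_in = 23/14

23/14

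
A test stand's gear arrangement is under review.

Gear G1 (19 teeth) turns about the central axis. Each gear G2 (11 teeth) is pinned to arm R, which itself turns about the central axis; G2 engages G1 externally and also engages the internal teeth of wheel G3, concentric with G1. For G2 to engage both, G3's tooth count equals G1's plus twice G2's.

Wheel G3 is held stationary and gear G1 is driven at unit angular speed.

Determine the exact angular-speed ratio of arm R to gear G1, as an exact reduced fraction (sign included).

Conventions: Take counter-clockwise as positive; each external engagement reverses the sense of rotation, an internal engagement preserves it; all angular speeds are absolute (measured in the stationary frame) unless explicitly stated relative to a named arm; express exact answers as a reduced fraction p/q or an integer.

19/60

topology: planetary set — G1 19T / G2 11T / G3 41T, arm = carrier (Willis)
ring teeth: 19 + 2·11 = 41
19(ω_sun−ω_arm) = −41(ω_ring−ω_arm),  ω_ring = 0, ω_sun = 1
19(1−ω_arm) = −41(0−ω_arm)  ⇒  60·ω_arm = 19  ⇒  ω_arm = 19/60
ω_out/ω_in = 19/60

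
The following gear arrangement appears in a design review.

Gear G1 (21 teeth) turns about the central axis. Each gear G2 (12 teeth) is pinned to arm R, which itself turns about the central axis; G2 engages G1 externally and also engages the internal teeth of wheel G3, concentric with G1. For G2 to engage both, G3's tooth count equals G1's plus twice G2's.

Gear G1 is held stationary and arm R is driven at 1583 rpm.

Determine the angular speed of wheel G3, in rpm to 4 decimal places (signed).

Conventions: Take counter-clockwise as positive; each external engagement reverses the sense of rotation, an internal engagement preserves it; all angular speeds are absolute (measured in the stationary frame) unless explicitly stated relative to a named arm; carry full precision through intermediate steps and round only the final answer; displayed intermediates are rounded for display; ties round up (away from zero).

planetary set (21T centre, 12T on arm, 45T internal) — Willis relation
normalise by the input: solve with ω_arm = 1, then scale by 1583 rpm
ring teeth: 21 + 2·12 = 45
21(ω_sun−ω_arm) = −45(ω_ring−ω_arm),  ω_sun = 0, ω_arm = 1
ω_ring = 1 − (21/45)(0−1) = 22/15
scale: ω_ring = 22/15 × 1583 rpm = +2321.7333 rpm

+2321.7333 rpm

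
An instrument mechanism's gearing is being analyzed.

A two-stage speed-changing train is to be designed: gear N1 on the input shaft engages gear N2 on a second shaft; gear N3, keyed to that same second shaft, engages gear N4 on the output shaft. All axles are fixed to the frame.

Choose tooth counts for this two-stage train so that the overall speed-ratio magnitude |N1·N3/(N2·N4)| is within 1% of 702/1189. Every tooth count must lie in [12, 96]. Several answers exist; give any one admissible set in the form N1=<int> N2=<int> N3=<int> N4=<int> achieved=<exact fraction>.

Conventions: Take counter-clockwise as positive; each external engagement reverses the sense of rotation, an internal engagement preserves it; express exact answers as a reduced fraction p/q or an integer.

N1=13 N2=29 N3=54 N4=41 achieved=702/1189

design class (target 702/1189): fixed-axis compound train
target = 702/1189 in lowest terms: an exact hit needs N1·N3 = k·702 and N2·N4 = k·1189 for one integer k, every count in [12, 96]; additionally prefer no 1:1 stage (N1 ≠ N2, N3 ≠ N4)
k = 1: N1·N3 = 702 = 13·54, N2·N4 = 1189 = 29·41
achieved = 13·54/(29·41) = 702/1189; |achieved − target| = 0 ≤ 351/59450 ✓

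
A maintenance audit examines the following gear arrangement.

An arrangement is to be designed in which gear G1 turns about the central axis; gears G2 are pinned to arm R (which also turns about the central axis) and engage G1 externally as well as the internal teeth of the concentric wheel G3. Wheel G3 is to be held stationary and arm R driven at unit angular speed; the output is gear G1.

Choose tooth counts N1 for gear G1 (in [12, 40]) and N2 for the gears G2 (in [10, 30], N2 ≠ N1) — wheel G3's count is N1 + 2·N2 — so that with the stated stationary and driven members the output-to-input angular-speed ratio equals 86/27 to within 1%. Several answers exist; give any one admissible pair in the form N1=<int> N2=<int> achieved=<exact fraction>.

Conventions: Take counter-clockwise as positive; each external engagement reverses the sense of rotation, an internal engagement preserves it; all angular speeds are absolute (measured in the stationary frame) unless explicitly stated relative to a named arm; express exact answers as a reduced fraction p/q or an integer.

N1=27 N2=16 achieved=86/27

planetary set to be sized for 86/27 (Willis relation)
Willis with ω_ring = 0: ω_sun/ω_arm = (N1+N3)/N1; set equal to 86/27  ⇒  N3/N1 = 86/27 − 1 = 59/27
N3 = N1 + 2·N2  ⇒  N2/N1 = (N3/N1 − 1)/2 = (59/27 − 1)/2 = 16/27
smallest multiple with N1 ≥ 12 and N2 ≥ 10: k = 1  ⇒  N1 = 1·27 = 27, N2 = 1·16 = 16 (N1 ≤ 40, N2 ≤ 30, N2 ≠ N1 ✓), N3 = 27 + 2·16 = 59
check: (N1+N3)/N1 with N1 = 27, N3 = 59 gives 86/27; |achieved − target| = 0 ≤ 43/1350 ✓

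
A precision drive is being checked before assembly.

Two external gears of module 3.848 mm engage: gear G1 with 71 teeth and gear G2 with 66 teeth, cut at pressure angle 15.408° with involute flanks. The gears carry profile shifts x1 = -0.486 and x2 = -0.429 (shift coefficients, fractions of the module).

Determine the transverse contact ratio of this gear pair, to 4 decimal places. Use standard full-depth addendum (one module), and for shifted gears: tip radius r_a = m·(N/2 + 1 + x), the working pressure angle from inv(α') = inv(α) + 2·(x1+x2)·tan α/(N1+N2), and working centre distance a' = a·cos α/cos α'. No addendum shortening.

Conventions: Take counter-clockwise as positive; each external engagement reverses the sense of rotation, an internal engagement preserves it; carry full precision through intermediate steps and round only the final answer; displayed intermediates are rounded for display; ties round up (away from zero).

2.6691

topology: single-mesh involute geometry — m = 3.848, 71T/66T pair
base radii: r_b1 = 131.694222, r_b2 = 122.419981
tip radii: r_a1 = 138.581872, r_a2 = 129.181208
inv(α') = inv(15.408°) + 2·(-0.486-0.429)·tan α/(71+66) = 0.00299446  ⇒  α' = 11.84242°
a' = a·cos α / cos α' = 263.5880·cos 15.408°/cos 11.84242° = 259.640465
action lengths: √(r_a1²−r_b1²) = 43.145881, √(r_a2²−r_b2²) = 41.244790
base pitch p_b = π·m·cos α = 11.654355
CR = (43.145881 + 41.244790 − 259.640465·sin 11.84242°)/11.654355 = 2.669137
contact ratio ≈ 2.6691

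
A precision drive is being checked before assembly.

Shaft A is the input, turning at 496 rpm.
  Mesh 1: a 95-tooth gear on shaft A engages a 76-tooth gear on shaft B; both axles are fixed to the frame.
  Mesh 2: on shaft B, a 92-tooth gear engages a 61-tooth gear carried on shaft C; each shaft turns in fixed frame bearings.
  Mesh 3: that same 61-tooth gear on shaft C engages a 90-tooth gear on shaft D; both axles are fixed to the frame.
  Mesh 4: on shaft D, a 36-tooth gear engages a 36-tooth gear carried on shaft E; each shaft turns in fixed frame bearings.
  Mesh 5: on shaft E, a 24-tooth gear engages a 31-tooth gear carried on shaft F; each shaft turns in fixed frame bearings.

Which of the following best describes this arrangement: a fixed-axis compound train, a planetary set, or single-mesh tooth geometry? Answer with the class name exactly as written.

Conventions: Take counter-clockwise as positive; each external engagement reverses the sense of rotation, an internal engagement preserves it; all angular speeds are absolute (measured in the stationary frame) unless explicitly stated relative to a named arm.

fixed-axis compound train

recognized (6 fixed axles, 5 meshes): fixed-axis compound train
classification: fixed-axis compound train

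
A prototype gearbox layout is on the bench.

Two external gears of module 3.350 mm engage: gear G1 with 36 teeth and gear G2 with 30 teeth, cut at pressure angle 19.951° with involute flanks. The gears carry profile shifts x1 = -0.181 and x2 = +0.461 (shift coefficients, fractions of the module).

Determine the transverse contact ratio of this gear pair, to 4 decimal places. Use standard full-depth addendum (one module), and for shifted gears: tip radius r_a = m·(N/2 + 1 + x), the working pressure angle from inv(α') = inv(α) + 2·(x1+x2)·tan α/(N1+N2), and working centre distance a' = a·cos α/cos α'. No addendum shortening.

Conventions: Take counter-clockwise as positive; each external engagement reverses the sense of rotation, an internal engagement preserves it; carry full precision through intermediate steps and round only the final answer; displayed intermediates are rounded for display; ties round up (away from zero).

1.5917

class = single-mesh tooth geometry [involute pair 36T × 30T, m = 3.350]
base radii: r_b1 = 56.681082, r_b2 = 47.234235
tip radii: r_a1 = 63.043650, r_a2 = 55.144350
inv(α') = inv(19.951°) + 2·(-0.181+0.461)·tan α/(36+30) = 0.01787141  ⇒  α' = 21.20258°
a' = a·cos α / cos α' = 110.5500·cos 19.951°/cos 21.20258° = 111.460344
action lengths: √(r_a1²−r_b1²) = 27.599941, √(r_a2²−r_b2²) = 28.457449
base pitch p_b = π·m·cos α = 9.892715
CR = (27.599941 + 28.457449 − 111.460344·sin 21.20258°)/9.892715 = 1.591668
contact ratio ≈ 1.5917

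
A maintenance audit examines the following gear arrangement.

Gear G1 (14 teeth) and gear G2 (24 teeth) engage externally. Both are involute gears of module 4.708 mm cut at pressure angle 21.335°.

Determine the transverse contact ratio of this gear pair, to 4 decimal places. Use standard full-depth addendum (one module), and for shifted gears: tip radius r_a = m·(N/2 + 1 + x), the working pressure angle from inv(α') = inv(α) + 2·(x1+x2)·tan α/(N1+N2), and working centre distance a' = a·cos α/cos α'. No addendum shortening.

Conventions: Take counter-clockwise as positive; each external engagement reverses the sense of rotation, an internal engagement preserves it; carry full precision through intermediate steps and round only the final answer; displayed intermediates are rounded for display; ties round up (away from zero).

1.4901

single-mesh involute tooth geometry (14T engaging 24T at module 4.708)
base radii: r_b1 = 30.697498, r_b2 = 52.624281
tip radii: r_a1 = 37.664000, r_a2 = 61.204000
no profile shift: α' = α, a' = a
action lengths: √(r_a1²−r_b1²) = 21.822936, √(r_a2²−r_b2²) = 31.250834
base pitch p_b = π·m·cos α = 13.777005
CR = (21.822936 + 31.250834 − 89.452000·sin 21.33500°)/13.777005 = 1.490115
contact ratio ≈ 1.4901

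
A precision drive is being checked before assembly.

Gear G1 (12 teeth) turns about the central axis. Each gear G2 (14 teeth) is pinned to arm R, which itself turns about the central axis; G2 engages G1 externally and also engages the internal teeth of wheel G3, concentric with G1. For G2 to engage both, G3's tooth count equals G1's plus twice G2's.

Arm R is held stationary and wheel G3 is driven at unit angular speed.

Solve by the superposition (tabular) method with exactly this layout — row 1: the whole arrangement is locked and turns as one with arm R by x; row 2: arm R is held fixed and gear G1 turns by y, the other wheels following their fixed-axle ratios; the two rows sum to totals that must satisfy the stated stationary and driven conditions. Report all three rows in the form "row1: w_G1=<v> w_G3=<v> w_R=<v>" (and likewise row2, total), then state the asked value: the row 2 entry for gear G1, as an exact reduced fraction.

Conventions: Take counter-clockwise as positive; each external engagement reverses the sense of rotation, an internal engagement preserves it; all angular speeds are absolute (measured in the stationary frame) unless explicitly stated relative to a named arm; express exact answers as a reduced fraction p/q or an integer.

row1: w_G1=0 w_G3=0 w_R=0
row2: w_G1=-10/3 w_G3=1 w_R=0
total: w_G1=-10/3 w_G3=1 w_R=0
asked value: -10/3

recognized (axles ride arm R): planetary set, 12/14/40 teeth
superposition row 1 [locked train]: every member turns x
superposition row 2 [arm held]: sun y, ring −(12/40)·y, arm 0
boundary: total ω_arm = x = 0 and total ω_ring = x − (12/40)·y = 1  ⇒  y = -10/3, x = 0
row 2 ring = −(12/40)·(-10/3) = 1
totals (row 1 + row 2): sun 0 + (-10/3) = -10/3, ring 0 + 1 = 1, arm 0 + 0 = 0
asked cell (row2, sun) = -10/3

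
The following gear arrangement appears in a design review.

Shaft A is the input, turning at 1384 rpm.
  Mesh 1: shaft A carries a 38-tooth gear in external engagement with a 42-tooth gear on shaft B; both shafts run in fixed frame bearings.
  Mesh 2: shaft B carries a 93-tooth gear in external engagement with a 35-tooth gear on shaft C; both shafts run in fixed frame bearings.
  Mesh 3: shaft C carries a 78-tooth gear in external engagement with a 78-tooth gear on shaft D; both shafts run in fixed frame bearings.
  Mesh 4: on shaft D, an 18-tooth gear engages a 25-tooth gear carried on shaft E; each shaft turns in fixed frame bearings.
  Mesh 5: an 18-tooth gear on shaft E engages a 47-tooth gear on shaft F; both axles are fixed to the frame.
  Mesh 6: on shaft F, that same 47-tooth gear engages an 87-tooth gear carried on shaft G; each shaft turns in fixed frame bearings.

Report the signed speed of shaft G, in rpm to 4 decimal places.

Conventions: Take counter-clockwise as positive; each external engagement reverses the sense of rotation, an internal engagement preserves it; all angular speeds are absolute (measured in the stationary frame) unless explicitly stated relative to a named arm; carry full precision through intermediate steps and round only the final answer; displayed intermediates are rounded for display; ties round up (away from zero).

+495.6454 rpm

recognized (7 fixed axles, 6 meshes): fixed-axis compound train
mesh 1 [38T→42T]: ω = 1384.0000×38/42 = 1252.1905 rpm, sense flips to −
mesh 2 [93T→35T]: ω = 1252.1905×93/35 = 3327.2490 rpm, sense flips to +
mesh 3 [78T→78T]: ω = 3327.2490×78/78 = 3327.2490 rpm, sense flips to −
mesh 4 [18T→25T]: ω = 3327.2490×18/25 = 2395.6193 rpm, sense flips to +
mesh 5 [18T→47T]: ω = 2395.6193×18/47 = 917.4712 rpm, sense flips to −
mesh 6 [47T→87T]: ω = 917.4712×47/87 = 495.6454 rpm, sense flips to +
signed output speed = +495.6454 rpm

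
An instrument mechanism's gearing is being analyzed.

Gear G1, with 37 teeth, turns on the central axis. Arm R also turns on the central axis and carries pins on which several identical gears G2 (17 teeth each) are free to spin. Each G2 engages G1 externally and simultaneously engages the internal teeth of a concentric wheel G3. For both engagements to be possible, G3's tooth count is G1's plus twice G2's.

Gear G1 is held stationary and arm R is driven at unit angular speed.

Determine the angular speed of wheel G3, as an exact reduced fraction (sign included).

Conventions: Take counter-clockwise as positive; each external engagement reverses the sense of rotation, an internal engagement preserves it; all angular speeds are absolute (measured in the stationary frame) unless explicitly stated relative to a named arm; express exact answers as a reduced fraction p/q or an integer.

108/71

planetary set (37T centre, 17T on arm, 71T internal) — Willis relation
ring teeth: 37 + 2·17 = 71
37(ω_sun−ω_arm) = −71(ω_ring−ω_arm),  ω_sun = 0, ω_arm = 1
ω_ring = 1 − (37/71)(0−1) = 108/71
exact speed ratio = 108/71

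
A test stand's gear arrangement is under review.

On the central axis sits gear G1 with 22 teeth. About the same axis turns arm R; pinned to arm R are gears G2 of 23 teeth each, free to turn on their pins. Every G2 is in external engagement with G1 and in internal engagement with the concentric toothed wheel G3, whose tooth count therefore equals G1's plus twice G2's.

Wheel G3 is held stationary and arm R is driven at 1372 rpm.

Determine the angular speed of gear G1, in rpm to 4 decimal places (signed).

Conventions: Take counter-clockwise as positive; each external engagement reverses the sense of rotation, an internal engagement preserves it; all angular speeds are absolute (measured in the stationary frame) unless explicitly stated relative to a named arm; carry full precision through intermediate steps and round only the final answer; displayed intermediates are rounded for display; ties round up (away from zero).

topology: planetary set — G1 22T / G2 23T / G3 68T, arm = carrier (Willis)
normalise by the input: solve with ω_arm = 1, then scale by 1372 rpm
ring teeth: 22 + 2·23 = 68
22(ω_sun−ω_arm) = −68(ω_ring−ω_arm),  ω_ring = 0, ω_arm = 1
ω_sun = 1 − (68/22)(0−1) = 45/11
scale: ω_sun = 45/11 × 1372 rpm = +5612.7273 rpm

+5612.7273 rpm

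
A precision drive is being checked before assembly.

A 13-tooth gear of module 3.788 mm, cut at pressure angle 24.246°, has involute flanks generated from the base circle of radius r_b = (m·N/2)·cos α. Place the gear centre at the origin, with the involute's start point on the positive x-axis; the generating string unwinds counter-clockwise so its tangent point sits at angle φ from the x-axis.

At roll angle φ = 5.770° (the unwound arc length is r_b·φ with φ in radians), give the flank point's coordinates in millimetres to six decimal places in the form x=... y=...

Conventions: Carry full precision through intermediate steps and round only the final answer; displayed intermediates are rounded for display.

x=22.563663 y=0.007635

single-mesh involute tooth geometry (13T wheel at module 3.788)
pitch radius r_p = m·N/2 = 3.788·13/2 = 24.622000
base radius r_b = r_p·cos α = 24.622000·cos 24.246° = 22.450111
roll angle φ = 5.770° = 0.10070550 rad
x = r_b·(cos φ + φ·sin φ) = 22.563663
y = r_b·(sin φ − φ·cos φ) = 0.007635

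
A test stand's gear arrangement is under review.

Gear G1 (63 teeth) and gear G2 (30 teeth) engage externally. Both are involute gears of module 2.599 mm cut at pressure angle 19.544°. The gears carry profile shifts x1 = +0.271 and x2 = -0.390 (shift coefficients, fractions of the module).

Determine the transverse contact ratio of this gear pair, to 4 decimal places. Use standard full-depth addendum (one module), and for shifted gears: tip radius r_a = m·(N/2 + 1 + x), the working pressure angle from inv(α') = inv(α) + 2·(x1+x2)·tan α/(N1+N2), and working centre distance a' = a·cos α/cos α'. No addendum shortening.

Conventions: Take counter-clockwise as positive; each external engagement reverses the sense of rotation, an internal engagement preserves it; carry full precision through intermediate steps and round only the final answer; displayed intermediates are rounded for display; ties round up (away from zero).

1.7944

class = single-mesh tooth geometry [involute pair 63T × 30T, m = 2.599]
base radii: r_b1 = 77.151636, r_b2 = 36.738874
tip radii: r_a1 = 85.171829, r_a2 = 40.570390
inv(α') = inv(19.544°) + 2·(+0.271-0.390)·tan α/(63+30) = 0.01296745  ⇒  α' = 19.12114°
a' = a·cos α / cos α' = 120.8535·cos 19.544°/cos 19.12114° = 120.540982
action lengths: √(r_a1²−r_b1²) = 36.081375, √(r_a2²−r_b2²) = 17.210801
base pitch p_b = π·m·cos α = 7.694572
CR = (36.081375 + 17.210801 − 120.540982·sin 19.12114°)/7.694572 = 1.794380
contact ratio ≈ 1.7944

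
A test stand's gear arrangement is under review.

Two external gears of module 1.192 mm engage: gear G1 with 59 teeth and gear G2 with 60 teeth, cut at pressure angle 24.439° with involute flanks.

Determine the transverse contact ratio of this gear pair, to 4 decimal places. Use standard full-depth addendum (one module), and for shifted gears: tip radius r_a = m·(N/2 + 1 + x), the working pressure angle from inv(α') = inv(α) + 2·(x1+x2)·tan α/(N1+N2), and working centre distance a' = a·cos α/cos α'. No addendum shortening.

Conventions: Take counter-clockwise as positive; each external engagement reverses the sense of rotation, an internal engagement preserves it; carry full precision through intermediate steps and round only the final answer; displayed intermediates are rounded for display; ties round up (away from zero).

recognized (one external pair, fixed centres): single-mesh tooth geometry, m = 1.192, N1 = 59, N2 = 60
base radii: r_b1 = 32.013385, r_b2 = 32.555985
tip radii: r_a1 = 36.356000, r_a2 = 36.952000
no profile shift: α' = α, a' = a
action lengths: √(r_a1²−r_b1²) = 17.230842, √(r_a2²−r_b2²) = 17.480222
base pitch p_b = π·m·cos α = 3.409255
CR = (17.230842 + 17.480222 − 70.924000·sin 24.43900°)/3.409255 = 1.574563
contact ratio ≈ 1.5746

1.5746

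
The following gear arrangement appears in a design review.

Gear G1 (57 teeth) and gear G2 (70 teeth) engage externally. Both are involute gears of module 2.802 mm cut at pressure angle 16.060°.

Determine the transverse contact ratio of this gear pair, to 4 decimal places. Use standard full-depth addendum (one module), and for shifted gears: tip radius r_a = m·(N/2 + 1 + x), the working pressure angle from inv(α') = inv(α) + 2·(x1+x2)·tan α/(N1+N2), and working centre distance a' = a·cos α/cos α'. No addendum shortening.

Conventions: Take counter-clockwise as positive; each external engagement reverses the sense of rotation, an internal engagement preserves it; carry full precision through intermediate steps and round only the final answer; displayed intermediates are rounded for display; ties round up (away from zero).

topology: single-mesh involute geometry — m = 2.802, 57T/70T pair
base radii: r_b1 = 76.740383, r_b2 = 94.242575
tip radii: r_a1 = 82.659000, r_a2 = 100.872000
no profile shift: α' = α, a' = a
action lengths: √(r_a1²−r_b1²) = 30.715207, √(r_a2²−r_b2²) = 35.965225
base pitch p_b = π·m·cos α = 8.459194
CR = (30.715207 + 35.965225 − 177.927000·sin 16.06000°)/8.459194 = 2.063793
contact ratio ≈ 2.0638

2.0638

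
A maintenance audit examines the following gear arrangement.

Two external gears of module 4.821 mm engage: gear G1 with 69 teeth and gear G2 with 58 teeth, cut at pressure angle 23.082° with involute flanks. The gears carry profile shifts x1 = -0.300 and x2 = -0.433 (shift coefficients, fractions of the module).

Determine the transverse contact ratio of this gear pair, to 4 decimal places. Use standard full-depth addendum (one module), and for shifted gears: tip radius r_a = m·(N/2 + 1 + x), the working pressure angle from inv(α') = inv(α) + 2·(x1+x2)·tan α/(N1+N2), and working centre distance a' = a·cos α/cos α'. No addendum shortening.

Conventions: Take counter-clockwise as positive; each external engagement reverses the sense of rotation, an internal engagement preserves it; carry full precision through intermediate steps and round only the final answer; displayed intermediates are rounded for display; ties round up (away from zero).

recognized (one external pair, fixed centres): single-mesh tooth geometry, m = 4.821, N1 = 69, N2 = 58
base radii: r_b1 = 153.009344, r_b2 = 128.616550
tip radii: r_a1 = 169.699200, r_a2 = 142.542507
inv(α') = inv(23.082°) + 2·(-0.300-0.433)·tan α/(69+58) = 0.01838863  ⇒  α' = 21.39753°
a' = a·cos α / cos α' = 306.1335·cos 23.082°/cos 21.39753° = 302.475027
action lengths: √(r_a1²−r_b1²) = 73.389095, √(r_a2²−r_b2²) = 61.450382
base pitch p_b = π·m·cos α = 13.933131
CR = (73.389095 + 61.450382 − 302.475027·sin 21.39753°)/13.933131 = 1.757359
contact ratio ≈ 1.7574

1.7574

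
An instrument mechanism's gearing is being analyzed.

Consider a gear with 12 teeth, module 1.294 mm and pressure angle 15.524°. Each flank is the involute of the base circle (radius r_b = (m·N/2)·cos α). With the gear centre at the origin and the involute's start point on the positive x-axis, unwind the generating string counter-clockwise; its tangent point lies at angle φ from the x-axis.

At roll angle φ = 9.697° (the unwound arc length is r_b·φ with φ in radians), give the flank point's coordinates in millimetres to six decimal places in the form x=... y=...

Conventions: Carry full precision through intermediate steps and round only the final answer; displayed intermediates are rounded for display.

topology: single-mesh involute geometry — m = 1.294, N = 12
pitch radius r_p = m·N/2 = 1.294·12/2 = 7.764000
base radius r_b = r_p·cos α = 7.764000·cos 15.524° = 7.480757
roll angle φ = 9.697° = 0.16924458 rad
x = r_b·(cos φ + φ·sin φ) = 7.587129
y = r_b·(sin φ − φ·cos φ) = 0.012054

x=7.587129 y=0.012054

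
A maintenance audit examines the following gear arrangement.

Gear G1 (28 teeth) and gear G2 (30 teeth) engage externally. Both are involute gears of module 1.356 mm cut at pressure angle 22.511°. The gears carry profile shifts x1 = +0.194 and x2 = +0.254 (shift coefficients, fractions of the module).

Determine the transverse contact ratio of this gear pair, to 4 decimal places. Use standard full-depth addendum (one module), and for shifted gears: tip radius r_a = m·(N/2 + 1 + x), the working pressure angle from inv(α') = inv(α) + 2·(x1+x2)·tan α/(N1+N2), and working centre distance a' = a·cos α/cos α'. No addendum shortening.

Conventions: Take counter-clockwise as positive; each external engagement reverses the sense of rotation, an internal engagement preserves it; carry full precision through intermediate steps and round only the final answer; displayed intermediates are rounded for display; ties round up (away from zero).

class = single-mesh tooth geometry [involute pair 28T × 30T, m = 1.356]
base radii: r_b1 = 17.537534, r_b2 = 18.790215
tip radii: r_a1 = 20.603064, r_a2 = 22.040424
inv(α') = inv(22.511°) + 2·(+0.194+0.254)·tan α/(28+30) = 0.02794980  ⇒  α' = 24.45278°
a' = a·cos α / cos α' = 39.3240·cos 22.511°/cos 24.45278° = 39.907327
action lengths: √(r_a1²−r_b1²) = 10.813008, √(r_a2²−r_b2²) = 11.519901
base pitch p_b = π·m·cos α = 3.935413
CR = (10.813008 + 11.519901 − 39.907327·sin 24.45278°)/3.935413 = 1.477238
contact ratio ≈ 1.4772

1.4772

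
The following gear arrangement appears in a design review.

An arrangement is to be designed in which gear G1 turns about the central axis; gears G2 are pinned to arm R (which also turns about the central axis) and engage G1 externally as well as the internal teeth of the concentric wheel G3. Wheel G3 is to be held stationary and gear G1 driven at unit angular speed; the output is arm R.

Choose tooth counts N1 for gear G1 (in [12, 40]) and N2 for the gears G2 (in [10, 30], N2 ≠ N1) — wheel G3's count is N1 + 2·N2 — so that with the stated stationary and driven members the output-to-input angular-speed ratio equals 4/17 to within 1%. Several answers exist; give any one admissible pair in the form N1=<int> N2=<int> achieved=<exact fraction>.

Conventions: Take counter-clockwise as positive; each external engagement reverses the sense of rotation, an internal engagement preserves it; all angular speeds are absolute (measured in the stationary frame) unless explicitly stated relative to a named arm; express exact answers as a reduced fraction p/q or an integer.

N1=16 N2=18 achieved=4/17

planetary set to be sized for 4/17 (Willis relation)
Willis with ω_ring = 0: ω_arm/ω_sun = N1/(N1+N3); set equal to 4/17  ⇒  N3/N1 = 1/(4/17) − 1 = 13/4
N3 = N1 + 2·N2  ⇒  N2/N1 = (N3/N1 − 1)/2 = (13/4 − 1)/2 = 9/8
smallest multiple with N1 ≥ 12 and N2 ≥ 10: k = 2  ⇒  N1 = 2·8 = 16, N2 = 2·9 = 18 (N1 ≤ 40, N2 ≤ 30, N2 ≠ N1 ✓), N3 = 16 + 2·18 = 52
check: N1/(N1+N3) with N1 = 16, N3 = 52 gives 4/17; |achieved − target| = 0 ≤ 1/425 ✓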